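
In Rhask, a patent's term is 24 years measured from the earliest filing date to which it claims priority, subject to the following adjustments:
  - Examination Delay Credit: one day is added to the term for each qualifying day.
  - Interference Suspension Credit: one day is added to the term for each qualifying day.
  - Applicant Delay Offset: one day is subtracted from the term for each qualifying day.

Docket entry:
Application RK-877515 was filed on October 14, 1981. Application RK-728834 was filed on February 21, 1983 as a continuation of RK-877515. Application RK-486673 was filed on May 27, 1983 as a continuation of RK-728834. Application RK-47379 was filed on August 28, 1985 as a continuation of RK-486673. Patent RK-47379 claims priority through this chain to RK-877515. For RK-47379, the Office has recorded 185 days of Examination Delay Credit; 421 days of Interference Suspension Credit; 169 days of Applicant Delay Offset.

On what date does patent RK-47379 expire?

2006-12-25

Earliest priority filing: 14 October 1981.
Base term: 14 October 1981 + 24 years → 14 October 2005.
Examination Delay Credit: +185 days → 17 April 2006.
Interference Suspension Credit: +421 days → 12 June 2007.
Applicant Delay Offset: −169 days → 25 December 2006.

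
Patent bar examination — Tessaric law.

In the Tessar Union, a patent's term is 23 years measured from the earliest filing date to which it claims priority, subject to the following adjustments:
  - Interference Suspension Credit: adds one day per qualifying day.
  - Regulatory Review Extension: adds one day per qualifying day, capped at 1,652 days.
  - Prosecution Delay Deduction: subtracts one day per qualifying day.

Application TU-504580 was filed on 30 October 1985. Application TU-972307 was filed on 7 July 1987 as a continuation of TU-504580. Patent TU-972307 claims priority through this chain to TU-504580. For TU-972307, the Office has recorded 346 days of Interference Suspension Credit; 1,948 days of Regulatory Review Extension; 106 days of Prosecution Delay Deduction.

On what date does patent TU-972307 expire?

January 4, 2014

Earliest priority filing: 30 October 1985.
Base term: 30 October 1985 + 23 years → 30 October 2008.
Interference Suspension Credit: +346 days → 11 October 2009.
Regulatory Review Extension: 1948 days claimed exceeds the 1652-day cap, so +1652 days → 20 April 2014.
Prosecution Delay Deduction: −106 days → 4 January 2014.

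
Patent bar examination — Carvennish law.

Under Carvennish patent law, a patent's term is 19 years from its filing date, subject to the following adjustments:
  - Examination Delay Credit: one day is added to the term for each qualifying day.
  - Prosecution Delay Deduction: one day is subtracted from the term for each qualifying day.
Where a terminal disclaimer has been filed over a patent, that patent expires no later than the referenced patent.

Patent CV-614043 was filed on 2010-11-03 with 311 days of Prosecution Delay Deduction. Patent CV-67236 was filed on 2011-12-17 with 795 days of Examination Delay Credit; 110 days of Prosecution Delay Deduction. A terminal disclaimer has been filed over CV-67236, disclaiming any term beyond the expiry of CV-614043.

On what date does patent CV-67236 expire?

Natural term of CV-67236:
  Base: filing + 19 years → 17 December 2030.
  Examination Delay Credit: +795 days → 19 February 2033.
  Prosecution Delay Deduction: −110 days → 1 November 2032.
Expiry of referenced patent CV-614043:
  Base: filing + 19 years → 3 November 2029.
  Prosecution Delay Deduction: −311 days → 27 December 2028.
Terminal disclaimer: CV-67236 expires on the earlier of 1 November 2032 and 27 December 2028.

2028-12-27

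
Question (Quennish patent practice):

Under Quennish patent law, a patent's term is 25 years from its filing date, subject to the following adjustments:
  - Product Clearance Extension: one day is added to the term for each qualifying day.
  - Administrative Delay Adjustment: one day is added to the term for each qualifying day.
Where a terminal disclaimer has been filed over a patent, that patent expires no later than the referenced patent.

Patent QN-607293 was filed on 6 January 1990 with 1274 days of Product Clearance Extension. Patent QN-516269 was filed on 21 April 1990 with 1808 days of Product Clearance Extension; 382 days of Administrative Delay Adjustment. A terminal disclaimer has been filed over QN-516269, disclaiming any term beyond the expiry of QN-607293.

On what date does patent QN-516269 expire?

Natural term of QN-516269:
  Base: filing + 25 years → 21 April 2015.
  Product Clearance Extension: +1808 days → 2 April 2020.
  Administrative Delay Adjustment: +382 days → 19 April 2021.
Expiry of referenced patent QN-607293:
  Base: filing + 25 years → 6 January 2015.
  Product Clearance Extension: +1274 days → 3 July 2018.
Terminal disclaimer: QN-516269 expires on the earlier of 19 April 2021 and 3 July 2018.

July 3, 2018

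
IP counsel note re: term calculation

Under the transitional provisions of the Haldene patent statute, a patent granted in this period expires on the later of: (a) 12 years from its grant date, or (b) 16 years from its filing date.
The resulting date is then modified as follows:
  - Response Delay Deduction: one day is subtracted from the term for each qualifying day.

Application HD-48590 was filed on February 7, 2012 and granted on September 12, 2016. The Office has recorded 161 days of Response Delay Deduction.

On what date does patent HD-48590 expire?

(a) grant + 12 years → 12 September 2028.
(b) filing + 16 years → 7 February 2028.
Later of the two: 12 September 2028.
Response Delay Deduction: −161 days → 4 April 2028.

April 4, 2028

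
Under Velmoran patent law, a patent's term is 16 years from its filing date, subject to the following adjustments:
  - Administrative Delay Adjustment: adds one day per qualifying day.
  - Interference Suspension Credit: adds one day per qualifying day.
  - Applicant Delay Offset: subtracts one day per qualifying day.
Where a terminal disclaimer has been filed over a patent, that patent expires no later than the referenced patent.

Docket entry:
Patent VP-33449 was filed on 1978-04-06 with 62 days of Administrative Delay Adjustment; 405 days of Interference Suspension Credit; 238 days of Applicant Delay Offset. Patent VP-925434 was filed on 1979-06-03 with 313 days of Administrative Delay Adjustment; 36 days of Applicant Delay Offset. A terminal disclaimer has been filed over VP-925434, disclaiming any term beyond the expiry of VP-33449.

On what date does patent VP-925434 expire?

November 21, 1994

Natural term of VP-925434:
  Base: filing + 16 years → 3 June 1995.
  Administrative Delay Adjustment: +313 days → 11 April 1996.
  Applicant Delay Offset: −36 days → 6 March 1996.
Expiry of referenced patent VP-33449:
  Base: filing + 16 years → 6 April 1994.
  Administrative Delay Adjustment: +62 days → 7 June 1994.
  Interference Suspension Credit: +405 days → 17 July 1995.
  Applicant Delay Offset: −238 days → 21 November 1994.
Terminal disclaimer: VP-925434 expires on the earlier of 6 March 1996 and 21 November 1994.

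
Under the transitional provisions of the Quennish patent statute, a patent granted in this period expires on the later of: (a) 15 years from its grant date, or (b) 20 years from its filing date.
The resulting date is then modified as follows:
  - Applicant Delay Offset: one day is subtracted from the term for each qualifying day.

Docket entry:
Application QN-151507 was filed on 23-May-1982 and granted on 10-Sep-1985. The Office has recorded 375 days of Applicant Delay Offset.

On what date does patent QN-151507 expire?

(a) grant + 15 years → 10 September 2000.
(b) filing + 20 years → 23 May 2002.
Later of the two: 23 May 2002.
Applicant Delay Offset: −375 days → 13 May 2001.

May 13, 2001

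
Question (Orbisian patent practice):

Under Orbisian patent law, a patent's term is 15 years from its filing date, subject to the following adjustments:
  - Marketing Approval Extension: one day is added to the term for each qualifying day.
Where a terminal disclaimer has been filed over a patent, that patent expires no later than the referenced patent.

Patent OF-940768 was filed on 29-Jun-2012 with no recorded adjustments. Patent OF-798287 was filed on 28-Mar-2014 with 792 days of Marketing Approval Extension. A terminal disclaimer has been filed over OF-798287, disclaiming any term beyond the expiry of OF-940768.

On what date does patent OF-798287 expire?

2027-06-29

Natural term of OF-798287:
  Base: filing + 15 years → 28 March 2029.
  Marketing Approval Extension: +792 days → 29 May 2031.
Expiry of referenced patent OF-940768:
  Base: filing + 15 years → 29 June 2027.
Terminal disclaimer: OF-798287 expires on the earlier of 29 May 2031 and 29 June 2027.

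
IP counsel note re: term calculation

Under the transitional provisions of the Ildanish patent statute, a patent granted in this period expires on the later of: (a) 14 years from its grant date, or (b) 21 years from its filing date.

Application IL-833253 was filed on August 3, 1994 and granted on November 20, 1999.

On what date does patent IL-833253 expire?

2015-08-03

(a) grant + 14 years → 20 November 2013.
(b) filing + 21 years → 3 August 2015.
Later of the two: 3 August 2015.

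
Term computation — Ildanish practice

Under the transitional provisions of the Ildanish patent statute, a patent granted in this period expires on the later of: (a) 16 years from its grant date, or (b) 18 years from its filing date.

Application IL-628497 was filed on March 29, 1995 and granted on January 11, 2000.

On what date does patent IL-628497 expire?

January 11, 2016

(a) grant + 16 years → 11 January 2016.
(b) filing + 18 years → 29 March 2013.
Later of the two: 11 January 2016.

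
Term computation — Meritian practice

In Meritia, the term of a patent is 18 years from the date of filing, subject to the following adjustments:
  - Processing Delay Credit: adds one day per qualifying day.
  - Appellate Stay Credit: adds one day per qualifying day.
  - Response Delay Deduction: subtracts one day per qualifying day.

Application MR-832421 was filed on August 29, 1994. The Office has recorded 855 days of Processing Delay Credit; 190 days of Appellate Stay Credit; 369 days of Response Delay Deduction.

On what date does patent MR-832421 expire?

2014-07-06

Base term: filing date + 18 years → 29 August 2012.
Processing Delay Credit: +855 days → 1 January 2015.
Appellate Stay Credit: +190 days → 10 July 2015.
Response Delay Deduction: −369 days → 6 July 2014.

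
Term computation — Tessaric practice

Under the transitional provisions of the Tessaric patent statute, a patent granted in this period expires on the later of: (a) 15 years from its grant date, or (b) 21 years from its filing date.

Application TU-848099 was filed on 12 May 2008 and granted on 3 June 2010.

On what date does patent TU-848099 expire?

2029-05-12

(a) grant + 15 years → 3 June 2025.
(b) filing + 21 years → 12 May 2029.
Later of the two: 12 May 2029.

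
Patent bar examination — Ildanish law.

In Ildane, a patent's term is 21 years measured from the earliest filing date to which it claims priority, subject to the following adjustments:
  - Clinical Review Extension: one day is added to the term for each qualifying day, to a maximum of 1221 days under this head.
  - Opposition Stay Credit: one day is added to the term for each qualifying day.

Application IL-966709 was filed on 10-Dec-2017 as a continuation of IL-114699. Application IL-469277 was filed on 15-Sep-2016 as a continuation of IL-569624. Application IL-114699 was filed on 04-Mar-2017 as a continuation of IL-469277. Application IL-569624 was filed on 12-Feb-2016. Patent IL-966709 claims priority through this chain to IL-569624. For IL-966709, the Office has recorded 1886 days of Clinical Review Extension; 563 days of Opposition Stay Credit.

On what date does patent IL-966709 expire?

January 1, 2042

Earliest priority filing: 12 February 2016.
Base term: 12 February 2016 + 21 years → 12 February 2037.
Clinical Review Extension: 1886 days claimed exceeds the 1221-day cap, so +1221 days → 17 June 2040.
Opposition Stay Credit: +563 days → 1 January 2042.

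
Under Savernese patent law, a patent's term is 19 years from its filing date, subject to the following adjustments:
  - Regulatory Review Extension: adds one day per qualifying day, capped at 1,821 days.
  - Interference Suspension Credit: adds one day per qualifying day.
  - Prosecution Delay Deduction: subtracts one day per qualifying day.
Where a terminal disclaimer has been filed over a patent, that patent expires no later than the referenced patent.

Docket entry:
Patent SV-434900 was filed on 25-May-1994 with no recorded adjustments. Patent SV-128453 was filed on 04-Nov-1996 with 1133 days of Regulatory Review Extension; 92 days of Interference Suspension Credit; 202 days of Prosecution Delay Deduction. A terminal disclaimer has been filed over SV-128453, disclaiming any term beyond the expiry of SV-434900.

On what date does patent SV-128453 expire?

Natural term of SV-128453:
  Base: filing + 19 years → 4 November 2015.
  Regulatory Review Extension: 1133 days (within the 1821-day cap) → +1133 days → 11 December 2018.
  Interference Suspension Credit: +92 days → 13 March 2019.
  Prosecution Delay Deduction: −202 days → 23 August 2018.
Expiry of referenced patent SV-434900:
  Base: filing + 19 years → 25 May 2013.
Terminal disclaimer: SV-128453 expires on the earlier of 23 August 2018 and 25 May 2013.

May 25, 2013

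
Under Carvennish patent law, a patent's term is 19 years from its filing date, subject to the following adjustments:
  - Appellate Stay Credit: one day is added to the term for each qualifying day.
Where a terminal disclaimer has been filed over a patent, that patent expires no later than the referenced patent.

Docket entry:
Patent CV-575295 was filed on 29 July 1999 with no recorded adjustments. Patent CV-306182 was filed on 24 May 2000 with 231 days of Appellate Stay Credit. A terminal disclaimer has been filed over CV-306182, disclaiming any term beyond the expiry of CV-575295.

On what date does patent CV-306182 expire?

Natural term of CV-306182:
  Base: filing + 19 years → 24 May 2019.
  Appellate Stay Credit: +231 days → 10 January 2020.
Expiry of referenced patent CV-575295:
  Base: filing + 19 years → 29 July 2018.
Terminal disclaimer: CV-306182 expires on the earlier of 10 January 2020 and 29 July 2018.

July 29, 2018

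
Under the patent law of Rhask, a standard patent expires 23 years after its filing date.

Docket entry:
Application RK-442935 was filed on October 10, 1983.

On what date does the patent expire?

Filing date + 23 years → 10 October 2006.

2006-10-10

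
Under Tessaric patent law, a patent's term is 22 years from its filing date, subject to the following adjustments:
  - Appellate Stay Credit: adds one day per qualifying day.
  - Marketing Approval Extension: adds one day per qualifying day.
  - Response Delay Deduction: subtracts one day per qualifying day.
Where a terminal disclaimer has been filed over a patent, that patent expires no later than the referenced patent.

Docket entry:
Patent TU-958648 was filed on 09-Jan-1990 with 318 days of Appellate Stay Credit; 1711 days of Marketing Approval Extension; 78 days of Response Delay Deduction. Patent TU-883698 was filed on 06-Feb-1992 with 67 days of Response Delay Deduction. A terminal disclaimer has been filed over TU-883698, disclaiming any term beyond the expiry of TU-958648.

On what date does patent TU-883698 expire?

Natural term of TU-883698:
  Base: filing + 22 years → 6 February 2014.
  Response Delay Deduction: −67 days → 1 December 2013.
Expiry of referenced patent TU-958648:
  Base: filing + 22 years → 9 January 2012.
  Appellate Stay Credit: +318 days → 22 November 2012.
  Marketing Approval Extension: +1711 days → 30 July 2017.
  Response Delay Deduction: −78 days → 13 May 2017.
Terminal disclaimer: TU-883698 expires on the earlier of 1 December 2013 and 13 May 2017.

2013-12-01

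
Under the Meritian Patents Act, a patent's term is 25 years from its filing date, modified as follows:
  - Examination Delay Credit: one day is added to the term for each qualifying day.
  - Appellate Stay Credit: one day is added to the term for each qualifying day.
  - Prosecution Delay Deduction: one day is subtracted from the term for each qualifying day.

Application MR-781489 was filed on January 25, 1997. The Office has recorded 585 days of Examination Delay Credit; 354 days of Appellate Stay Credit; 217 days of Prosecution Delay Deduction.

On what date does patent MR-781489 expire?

January 17, 2024

Base term: filing date + 25 years → 25 January 2022.
Examination Delay Credit: +585 days → 2 September 2023.
Appellate Stay Credit: +354 days → 21 August 2024.
Prosecution Delay Deduction: −217 days → 17 January 2024.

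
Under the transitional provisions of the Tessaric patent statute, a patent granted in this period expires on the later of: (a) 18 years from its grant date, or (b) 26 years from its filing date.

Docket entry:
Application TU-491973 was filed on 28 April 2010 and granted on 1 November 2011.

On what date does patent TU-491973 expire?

(a) grant + 18 years → 1 November 2029.
(b) filing + 26 years → 28 April 2036.
Later of the two: 28 April 2036.

2036-04-28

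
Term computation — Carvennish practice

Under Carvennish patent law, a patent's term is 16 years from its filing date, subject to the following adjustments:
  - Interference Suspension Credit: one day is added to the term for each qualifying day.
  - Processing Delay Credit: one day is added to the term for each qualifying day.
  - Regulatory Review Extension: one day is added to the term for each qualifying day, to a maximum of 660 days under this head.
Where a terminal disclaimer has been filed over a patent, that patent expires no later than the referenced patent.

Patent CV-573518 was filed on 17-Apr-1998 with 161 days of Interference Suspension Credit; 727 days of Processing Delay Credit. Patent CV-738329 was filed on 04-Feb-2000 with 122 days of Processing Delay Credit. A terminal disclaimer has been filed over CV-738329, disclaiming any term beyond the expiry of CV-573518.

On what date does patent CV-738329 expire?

Natural term of CV-738329:
  Base: filing + 16 years → 4 February 2016.
  Processing Delay Credit: +122 days → 5 June 2016.
Expiry of referenced patent CV-573518:
  Base: filing + 16 years → 17 April 2014.
  Interference Suspension Credit: +161 days → 25 September 2014.
  Processing Delay Credit: +727 days → 21 September 2016.
Terminal disclaimer: CV-738329 expires on the earlier of 5 June 2016 and 21 September 2016.

2016-06-05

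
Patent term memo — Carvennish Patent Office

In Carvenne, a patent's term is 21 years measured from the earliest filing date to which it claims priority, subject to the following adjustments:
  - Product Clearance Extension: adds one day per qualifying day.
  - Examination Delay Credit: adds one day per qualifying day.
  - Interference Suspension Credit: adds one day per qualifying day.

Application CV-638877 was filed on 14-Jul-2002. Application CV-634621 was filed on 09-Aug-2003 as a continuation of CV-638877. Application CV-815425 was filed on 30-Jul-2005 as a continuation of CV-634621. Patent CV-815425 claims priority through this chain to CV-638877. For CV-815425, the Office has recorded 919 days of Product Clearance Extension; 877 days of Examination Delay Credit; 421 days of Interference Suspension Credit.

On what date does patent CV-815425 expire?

August 8, 2029

Earliest priority filing: 14 July 2002.
Base term: 14 July 2002 + 21 years → 14 July 2023.
Product Clearance Extension: +919 days → 18 January 2026.
Examination Delay Credit: +877 days → 13 June 2028.
Interference Suspension Credit: +421 days → 8 August 2029.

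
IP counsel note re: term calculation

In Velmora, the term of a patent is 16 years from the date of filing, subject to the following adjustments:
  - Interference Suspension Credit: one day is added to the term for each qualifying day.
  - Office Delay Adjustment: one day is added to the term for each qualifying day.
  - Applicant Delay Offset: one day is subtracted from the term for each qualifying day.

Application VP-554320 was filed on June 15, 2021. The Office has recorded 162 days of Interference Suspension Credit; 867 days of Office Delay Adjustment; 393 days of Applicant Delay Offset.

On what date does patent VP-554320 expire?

Base term: filing date + 16 years → 15 June 2037.
Interference Suspension Credit: +162 days → 24 November 2037.
Office Delay Adjustment: +867 days → 9 April 2040.
Applicant Delay Offset: −393 days → 13 March 2039.

March 13, 2039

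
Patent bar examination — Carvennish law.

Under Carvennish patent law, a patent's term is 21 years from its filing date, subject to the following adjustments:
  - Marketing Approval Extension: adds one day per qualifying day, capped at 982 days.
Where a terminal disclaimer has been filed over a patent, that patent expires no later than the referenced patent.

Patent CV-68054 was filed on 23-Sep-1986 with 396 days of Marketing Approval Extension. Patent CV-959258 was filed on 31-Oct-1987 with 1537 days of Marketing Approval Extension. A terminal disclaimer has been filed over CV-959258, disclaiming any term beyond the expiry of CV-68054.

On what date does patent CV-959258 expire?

October 23, 2008

Natural term of CV-959258:
  Base: filing + 21 years → 31 October 2008.
  Marketing Approval Extension: 1537 days claimed exceeds the 982-day cap, so +982 days → 10 July 2011.
Expiry of referenced patent CV-68054:
  Base: filing + 21 years → 23 September 2007.
  Marketing Approval Extension: 396 days (within the 982-day cap) → +396 days → 23 October 2008.
Terminal disclaimer: CV-959258 expires on the earlier of 10 July 2011 and 23 October 2008.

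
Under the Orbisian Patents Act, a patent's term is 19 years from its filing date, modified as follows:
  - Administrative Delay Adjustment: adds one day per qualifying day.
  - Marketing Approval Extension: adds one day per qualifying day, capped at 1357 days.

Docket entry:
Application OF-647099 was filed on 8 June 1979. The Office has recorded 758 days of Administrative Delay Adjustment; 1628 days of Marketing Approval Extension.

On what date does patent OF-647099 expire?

Base term: filing date + 19 years → 8 June 1998.
Administrative Delay Adjustment: +758 days → 5 July 2000.
Marketing Approval Extension: 1628 days claimed exceeds the 1357-day cap, so +1357 days → 23 March 2004.

2004-03-23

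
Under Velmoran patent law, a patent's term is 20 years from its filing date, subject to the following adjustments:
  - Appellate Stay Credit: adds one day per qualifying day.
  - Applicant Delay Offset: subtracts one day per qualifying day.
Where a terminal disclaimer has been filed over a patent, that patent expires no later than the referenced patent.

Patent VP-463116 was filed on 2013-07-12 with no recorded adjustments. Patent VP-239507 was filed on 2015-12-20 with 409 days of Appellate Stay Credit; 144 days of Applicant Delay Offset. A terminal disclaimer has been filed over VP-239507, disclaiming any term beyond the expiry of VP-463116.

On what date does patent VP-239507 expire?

July 12, 2033

Natural term of VP-239507:
  Base: filing + 20 years → 20 December 2035.
  Appellate Stay Credit: +409 days → 1 February 2037.
  Applicant Delay Offset: −144 days → 10 September 2036.
Expiry of referenced patent VP-463116:
  Base: filing + 20 years → 12 July 2033.
Terminal disclaimer: VP-239507 expires on the earlier of 10 September 2036 and 12 July 2033.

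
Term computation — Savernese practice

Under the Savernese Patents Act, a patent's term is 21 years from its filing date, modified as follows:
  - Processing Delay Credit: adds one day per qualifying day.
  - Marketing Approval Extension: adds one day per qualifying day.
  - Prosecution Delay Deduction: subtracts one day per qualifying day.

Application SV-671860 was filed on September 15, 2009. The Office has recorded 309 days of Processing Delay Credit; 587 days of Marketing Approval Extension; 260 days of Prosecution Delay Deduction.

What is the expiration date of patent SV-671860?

June 12, 2032

Base term: filing date + 21 years → 15 September 2030.
Processing Delay Credit: +309 days → 21 July 2031.
Marketing Approval Extension: +587 days → 27 February 2033.
Prosecution Delay Deduction: −260 days → 12 June 2032.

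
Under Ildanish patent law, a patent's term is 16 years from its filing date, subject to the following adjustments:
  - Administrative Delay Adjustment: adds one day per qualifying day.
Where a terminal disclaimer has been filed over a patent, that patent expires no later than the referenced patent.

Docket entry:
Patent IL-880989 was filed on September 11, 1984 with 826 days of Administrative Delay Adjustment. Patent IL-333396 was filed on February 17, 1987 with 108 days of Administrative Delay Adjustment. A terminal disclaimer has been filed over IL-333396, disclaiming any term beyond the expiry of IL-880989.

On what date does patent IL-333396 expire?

December 16, 2002

Natural term of IL-333396:
  Base: filing + 16 years → 17 February 2003.
  Administrative Delay Adjustment: +108 days → 5 June 2003.
Expiry of referenced patent IL-880989:
  Base: filing + 16 years → 11 September 2000.
  Administrative Delay Adjustment: +826 days → 16 December 2002.
Terminal disclaimer: IL-333396 expires on the earlier of 5 June 2003 and 16 December 2002.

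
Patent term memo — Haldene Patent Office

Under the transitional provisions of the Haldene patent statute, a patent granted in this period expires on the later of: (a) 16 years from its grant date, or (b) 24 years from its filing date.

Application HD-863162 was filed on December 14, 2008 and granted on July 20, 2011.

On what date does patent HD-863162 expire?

(a) grant + 16 years → 20 July 2027.
(b) filing + 24 years → 14 December 2032.
Later of the two: 14 December 2032.

December 14, 2032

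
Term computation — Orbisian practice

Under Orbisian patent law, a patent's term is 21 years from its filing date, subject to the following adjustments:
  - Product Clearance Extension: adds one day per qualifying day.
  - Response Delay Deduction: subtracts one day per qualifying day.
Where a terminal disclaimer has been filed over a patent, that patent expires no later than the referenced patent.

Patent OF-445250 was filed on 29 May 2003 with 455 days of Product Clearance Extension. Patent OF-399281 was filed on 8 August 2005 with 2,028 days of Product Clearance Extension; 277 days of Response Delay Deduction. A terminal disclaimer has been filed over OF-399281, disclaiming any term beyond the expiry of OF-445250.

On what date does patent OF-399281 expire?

2025-08-27

Natural term of OF-399281:
  Base: filing + 21 years → 8 August 2026.
  Product Clearance Extension: +2028 days → 26 February 2032.
  Response Delay Deduction: −277 days → 25 May 2031.
Expiry of referenced patent OF-445250:
  Base: filing + 21 years → 29 May 2024.
  Product Clearance Extension: +455 days → 27 August 2025.
Terminal disclaimer: OF-399281 expires on the earlier of 25 May 2031 and 27 August 2025.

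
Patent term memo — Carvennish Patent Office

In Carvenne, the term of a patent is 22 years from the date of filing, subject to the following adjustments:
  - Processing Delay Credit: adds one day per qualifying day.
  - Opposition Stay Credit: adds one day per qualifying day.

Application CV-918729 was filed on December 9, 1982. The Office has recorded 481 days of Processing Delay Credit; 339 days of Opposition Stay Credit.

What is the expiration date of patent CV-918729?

March 9, 2007

Base term: filing date + 22 years → 9 December 2004.
Processing Delay Credit: +481 days → 4 April 2006.
Opposition Stay Credit: +339 days → 9 March 2007.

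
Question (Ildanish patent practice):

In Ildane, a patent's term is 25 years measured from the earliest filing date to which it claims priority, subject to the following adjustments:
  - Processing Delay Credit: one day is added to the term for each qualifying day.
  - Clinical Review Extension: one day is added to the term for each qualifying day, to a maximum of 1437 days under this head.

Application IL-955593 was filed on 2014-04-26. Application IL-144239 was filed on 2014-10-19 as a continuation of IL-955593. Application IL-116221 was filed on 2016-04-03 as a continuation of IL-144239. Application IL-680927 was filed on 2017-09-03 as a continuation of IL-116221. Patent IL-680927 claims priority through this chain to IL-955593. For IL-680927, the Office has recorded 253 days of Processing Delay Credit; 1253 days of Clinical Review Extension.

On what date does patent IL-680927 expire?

Earliest priority filing: 26 April 2014.
Base term: 26 April 2014 + 25 years → 26 April 2039.
Processing Delay Credit: +253 days → 4 January 2040.
Clinical Review Extension: 1253 days (within the 1437-day cap) → +1253 days → 10 June 2043.

2043-06-10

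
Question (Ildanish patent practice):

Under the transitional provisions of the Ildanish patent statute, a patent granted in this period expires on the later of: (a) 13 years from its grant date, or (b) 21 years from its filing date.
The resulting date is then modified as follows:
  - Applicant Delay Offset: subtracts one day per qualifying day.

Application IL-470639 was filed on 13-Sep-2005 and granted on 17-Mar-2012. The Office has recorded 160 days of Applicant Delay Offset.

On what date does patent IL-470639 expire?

2026-04-06

(a) grant + 13 years → 17 March 2025.
(b) filing + 21 years → 13 September 2026.
Later of the two: 13 September 2026.
Applicant Delay Offset: −160 days → 6 April 2026.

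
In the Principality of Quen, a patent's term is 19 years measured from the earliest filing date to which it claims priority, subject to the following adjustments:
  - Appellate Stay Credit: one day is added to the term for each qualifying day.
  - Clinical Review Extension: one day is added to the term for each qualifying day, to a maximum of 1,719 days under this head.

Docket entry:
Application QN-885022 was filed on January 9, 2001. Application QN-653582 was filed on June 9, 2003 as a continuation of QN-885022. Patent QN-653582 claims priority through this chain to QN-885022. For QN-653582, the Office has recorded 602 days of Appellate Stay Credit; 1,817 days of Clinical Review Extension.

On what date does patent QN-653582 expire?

2026-05-18

Earliest priority filing: 9 January 2001.
Base term: 9 January 2001 + 19 years → 9 January 2020.
Appellate Stay Credit: +602 days → 2 September 2021.
Clinical Review Extension: 1817 days claimed exceeds the 1719-day cap, so +1719 days → 18 May 2026.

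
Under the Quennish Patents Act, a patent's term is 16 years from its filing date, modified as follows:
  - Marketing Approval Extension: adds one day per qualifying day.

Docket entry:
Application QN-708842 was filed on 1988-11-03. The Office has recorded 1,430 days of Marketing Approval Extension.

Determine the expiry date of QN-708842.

2008-10-03

Base term: filing date + 16 years → 3 November 2004.
Marketing Approval Extension: +1430 days → 3 October 2008.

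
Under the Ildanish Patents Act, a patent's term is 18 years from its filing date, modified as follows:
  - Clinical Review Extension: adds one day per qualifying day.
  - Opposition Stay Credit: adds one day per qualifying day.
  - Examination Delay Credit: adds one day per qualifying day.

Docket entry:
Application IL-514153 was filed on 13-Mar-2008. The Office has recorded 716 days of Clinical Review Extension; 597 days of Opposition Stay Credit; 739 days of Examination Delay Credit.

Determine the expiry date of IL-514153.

2031-10-25

Base term: filing date + 18 years → 13 March 2026.
Clinical Review Extension: +716 days → 27 February 2028.
Opposition Stay Credit: +597 days → 16 October 2029.
Examination Delay Credit: +739 days → 25 October 2031.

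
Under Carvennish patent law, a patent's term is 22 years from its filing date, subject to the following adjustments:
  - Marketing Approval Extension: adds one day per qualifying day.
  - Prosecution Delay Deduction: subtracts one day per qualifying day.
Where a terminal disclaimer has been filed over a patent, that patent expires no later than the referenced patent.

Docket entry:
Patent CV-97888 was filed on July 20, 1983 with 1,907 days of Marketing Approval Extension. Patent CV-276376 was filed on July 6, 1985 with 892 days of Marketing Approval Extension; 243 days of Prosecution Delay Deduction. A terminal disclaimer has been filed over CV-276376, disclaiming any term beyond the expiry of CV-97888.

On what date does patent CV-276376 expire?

Natural term of CV-276376:
  Base: filing + 22 years → 6 July 2007.
  Marketing Approval Extension: +892 days → 14 December 2009.
  Prosecution Delay Deduction: −243 days → 15 April 2009.
Expiry of referenced patent CV-97888:
  Base: filing + 22 years → 20 July 2005.
  Marketing Approval Extension: +1907 days → 9 October 2010.
Terminal disclaimer: CV-276376 expires on the earlier of 15 April 2009 and 9 October 2010.

2009-04-15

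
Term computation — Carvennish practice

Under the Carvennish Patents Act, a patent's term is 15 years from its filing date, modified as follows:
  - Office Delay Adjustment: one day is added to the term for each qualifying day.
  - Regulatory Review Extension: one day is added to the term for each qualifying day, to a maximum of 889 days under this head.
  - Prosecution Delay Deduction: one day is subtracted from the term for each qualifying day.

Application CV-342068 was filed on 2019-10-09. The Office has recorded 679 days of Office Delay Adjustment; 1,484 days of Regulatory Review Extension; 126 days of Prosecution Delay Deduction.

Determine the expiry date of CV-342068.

2038-09-20

Base term: filing date + 15 years → 9 October 2034.
Office Delay Adjustment: +679 days → 18 August 2036.
Regulatory Review Extension: 1484 days claimed exceeds the 889-day cap, so +889 days → 24 January 2039.
Prosecution Delay Deduction: −126 days → 20 September 2038.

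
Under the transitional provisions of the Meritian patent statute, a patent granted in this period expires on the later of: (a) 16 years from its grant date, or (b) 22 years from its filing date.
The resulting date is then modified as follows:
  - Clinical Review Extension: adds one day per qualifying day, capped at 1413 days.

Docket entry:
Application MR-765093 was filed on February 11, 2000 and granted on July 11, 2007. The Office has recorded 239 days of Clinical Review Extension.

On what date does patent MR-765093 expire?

(a) grant + 16 years → 11 July 2023.
(b) filing + 22 years → 11 February 2022.
Later of the two: 11 July 2023.
Clinical Review Extension: 239 days (within the 1413-day cap) → +239 days → 6 March 2024.

2024-03-06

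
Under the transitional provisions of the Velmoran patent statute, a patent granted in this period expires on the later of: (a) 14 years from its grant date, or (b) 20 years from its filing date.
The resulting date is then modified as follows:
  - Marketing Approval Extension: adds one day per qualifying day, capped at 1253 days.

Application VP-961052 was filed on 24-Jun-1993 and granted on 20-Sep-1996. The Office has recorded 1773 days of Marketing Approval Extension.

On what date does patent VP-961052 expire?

November 28, 2016

(a) grant + 14 years → 20 September 2010.
(b) filing + 20 years → 24 June 2013.
Later of the two: 24 June 2013.
Marketing Approval Extension: 1773 days claimed exceeds the 1253-day cap, so +1253 days → 28 November 2016.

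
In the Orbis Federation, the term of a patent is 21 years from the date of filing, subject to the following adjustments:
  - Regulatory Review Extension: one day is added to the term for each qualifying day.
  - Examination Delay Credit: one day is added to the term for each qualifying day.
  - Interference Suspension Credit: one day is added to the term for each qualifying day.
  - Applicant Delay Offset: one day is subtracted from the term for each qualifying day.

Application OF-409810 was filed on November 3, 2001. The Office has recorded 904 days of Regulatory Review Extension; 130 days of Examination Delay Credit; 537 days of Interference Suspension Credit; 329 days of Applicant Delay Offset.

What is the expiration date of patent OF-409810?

Base term: filing date + 21 years → 3 November 2022.
Regulatory Review Extension: +904 days → 25 April 2025.
Examination Delay Credit: +130 days → 2 September 2025.
Interference Suspension Credit: +537 days → 21 February 2027.
Applicant Delay Offset: −329 days → 29 March 2026.

March 29, 2026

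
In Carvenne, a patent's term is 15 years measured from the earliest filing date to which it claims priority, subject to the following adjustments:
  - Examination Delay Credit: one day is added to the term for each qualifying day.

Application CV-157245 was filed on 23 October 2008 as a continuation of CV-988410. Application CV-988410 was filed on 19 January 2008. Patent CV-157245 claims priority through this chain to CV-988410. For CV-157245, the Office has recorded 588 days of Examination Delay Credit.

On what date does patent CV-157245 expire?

Earliest priority filing: 19 January 2008.
Base term: 19 January 2008 + 15 years → 19 January 2023.
Examination Delay Credit: +588 days → 29 August 2024.

2024-08-29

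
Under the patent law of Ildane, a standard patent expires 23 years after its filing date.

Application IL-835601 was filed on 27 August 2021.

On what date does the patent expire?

2044-08-27

Filing date + 23 years → 27 August 2044.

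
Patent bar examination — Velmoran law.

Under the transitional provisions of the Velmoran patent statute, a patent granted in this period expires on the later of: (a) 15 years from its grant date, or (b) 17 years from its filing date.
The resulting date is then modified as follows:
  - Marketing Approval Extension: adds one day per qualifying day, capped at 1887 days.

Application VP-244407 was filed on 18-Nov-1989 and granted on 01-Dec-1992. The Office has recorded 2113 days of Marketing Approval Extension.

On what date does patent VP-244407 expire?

2013-01-30

(a) grant + 15 years → 1 December 2007.
(b) filing + 17 years → 18 November 2006.
Later of the two: 1 December 2007.
Marketing Approval Extension: 2113 days claimed exceeds the 1887-day cap, so +1887 days → 30 January 2013.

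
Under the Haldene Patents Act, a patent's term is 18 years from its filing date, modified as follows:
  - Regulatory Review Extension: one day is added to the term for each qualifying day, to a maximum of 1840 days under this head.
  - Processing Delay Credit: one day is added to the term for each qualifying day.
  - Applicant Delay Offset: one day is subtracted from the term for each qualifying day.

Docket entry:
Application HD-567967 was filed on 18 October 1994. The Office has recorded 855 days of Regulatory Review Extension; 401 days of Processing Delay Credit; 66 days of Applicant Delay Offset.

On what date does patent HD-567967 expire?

Base term: filing date + 18 years → 18 October 2012.
Regulatory Review Extension: 855 days (within the 1840-day cap) → +855 days → 20 February 2015.
Processing Delay Credit: +401 days → 27 March 2016.
Applicant Delay Offset: −66 days → 21 January 2016.

2016-01-21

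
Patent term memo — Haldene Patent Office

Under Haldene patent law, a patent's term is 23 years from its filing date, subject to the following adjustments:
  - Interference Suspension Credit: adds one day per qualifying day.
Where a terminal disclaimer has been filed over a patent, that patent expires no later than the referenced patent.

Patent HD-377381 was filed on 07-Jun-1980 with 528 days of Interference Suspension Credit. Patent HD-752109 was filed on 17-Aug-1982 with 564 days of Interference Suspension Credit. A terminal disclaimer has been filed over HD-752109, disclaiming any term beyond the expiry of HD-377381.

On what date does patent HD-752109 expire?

November 16, 2004

Natural term of HD-752109:
  Base: filing + 23 years → 17 August 2005.
  Interference Suspension Credit: +564 days → 4 March 2007.
Expiry of referenced patent HD-377381:
  Base: filing + 23 years → 7 June 2003.
  Interference Suspension Credit: +528 days → 16 November 2004.
Terminal disclaimer: HD-752109 expires on the earlier of 4 March 2007 and 16 November 2004.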